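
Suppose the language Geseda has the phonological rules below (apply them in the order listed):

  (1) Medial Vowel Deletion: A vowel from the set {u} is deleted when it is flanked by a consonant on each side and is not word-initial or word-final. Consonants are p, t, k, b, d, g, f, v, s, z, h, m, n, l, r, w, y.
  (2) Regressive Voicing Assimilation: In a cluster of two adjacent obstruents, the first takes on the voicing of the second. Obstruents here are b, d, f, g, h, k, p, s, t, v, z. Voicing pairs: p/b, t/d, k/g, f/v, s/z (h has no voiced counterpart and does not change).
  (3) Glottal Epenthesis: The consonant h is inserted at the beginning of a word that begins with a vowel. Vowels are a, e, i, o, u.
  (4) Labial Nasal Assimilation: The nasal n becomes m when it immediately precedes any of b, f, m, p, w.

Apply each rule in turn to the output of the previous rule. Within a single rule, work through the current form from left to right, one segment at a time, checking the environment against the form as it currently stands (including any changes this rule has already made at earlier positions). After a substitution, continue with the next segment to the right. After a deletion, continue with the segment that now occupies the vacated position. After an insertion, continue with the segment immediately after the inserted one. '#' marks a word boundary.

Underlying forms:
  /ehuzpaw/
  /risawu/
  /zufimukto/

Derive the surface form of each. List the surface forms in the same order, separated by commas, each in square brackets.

/ehuzpaw/:
  (1) Medial Vowel Deletion: [ehuzpaw] → [ehzpaw]
  (2) Regressive Voicing Assimilation: [ehzpaw] → [ehspaw]
  (3) Glottal Epenthesis: [ehspaw] → [hehspaw]
  (4) Labial Nasal Assimilation: no change — [hehspaw]
/risawu/:
  (1) Medial Vowel Deletion: no change — [risawu]
  (2) Regressive Voicing Assimilation: no change — [risawu]
  (3) Glottal Epenthesis: no change — [risawu]
  (4) Labial Nasal Assimilation: no change — [risawu]
/zufimukto/:
  (1) Medial Vowel Deletion: [zufimukto] → [zfimkto]
  (2) Regressive Voicing Assimilation: [zfimkto] → [sfimkto]
  (3) Glottal Epenthesis: no change — [sfimkto]
  (4) Labial Nasal Assimilation: no change — [sfimkto]

[hehspaw], [risawu], [sfimkto]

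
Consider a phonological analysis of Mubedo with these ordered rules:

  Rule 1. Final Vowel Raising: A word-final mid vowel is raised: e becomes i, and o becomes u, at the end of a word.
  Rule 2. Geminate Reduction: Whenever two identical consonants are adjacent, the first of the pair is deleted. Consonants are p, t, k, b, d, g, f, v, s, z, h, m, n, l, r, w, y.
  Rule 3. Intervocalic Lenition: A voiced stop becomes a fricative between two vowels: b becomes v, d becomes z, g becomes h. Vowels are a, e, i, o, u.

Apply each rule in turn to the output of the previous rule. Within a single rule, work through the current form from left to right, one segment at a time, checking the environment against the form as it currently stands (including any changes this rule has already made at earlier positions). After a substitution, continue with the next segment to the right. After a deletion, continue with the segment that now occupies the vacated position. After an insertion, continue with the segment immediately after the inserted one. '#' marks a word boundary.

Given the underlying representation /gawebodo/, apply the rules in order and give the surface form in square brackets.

[gawevozu]

Rule 1 Final Vowel Raising: [gawebodo] → [gawebodu]
Rule 2 Geminate Reduction: no change — [gawebodu]
Rule 3 Intervocalic Lenition: [gawebodu] → [gawevozu]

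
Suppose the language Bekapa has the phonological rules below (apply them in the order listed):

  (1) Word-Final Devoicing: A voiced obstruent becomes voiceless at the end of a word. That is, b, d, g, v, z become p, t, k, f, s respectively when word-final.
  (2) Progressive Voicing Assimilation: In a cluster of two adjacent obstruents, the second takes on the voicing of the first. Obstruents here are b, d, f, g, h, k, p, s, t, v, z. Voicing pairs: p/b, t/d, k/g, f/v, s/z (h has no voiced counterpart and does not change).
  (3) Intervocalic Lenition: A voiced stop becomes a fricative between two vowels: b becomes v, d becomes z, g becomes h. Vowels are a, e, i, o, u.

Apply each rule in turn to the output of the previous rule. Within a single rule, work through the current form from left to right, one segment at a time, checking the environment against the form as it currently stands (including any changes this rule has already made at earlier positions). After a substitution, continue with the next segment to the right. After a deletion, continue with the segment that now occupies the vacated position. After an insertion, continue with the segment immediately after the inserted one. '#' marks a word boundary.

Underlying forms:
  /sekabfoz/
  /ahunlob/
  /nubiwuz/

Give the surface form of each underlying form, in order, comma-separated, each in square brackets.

/sekabfoz/:
  (1) Word-Final Devoicing: [sekabfoz] → [sekabfos]
  (2) Progressive Voicing Assimilation: [sekabfos] → [sekabvos]
  (3) Intervocalic Lenition: no change — [sekabvos]
/ahunlob/:
  (1) Word-Final Devoicing: [ahunlob] → [ahunlop]
  (2) Progressive Voicing Assimilation: no change — [ahunlop]
  (3) Intervocalic Lenition: no change — [ahunlop]
/nubiwuz/:
  (1) Word-Final Devoicing: [nubiwuz] → [nubiwus]
  (2) Progressive Voicing Assimilation: no change — [nubiwus]
  (3) Intervocalic Lenition: [nubiwus] → [nuviwus]

[sekabvos], [ahunlop], [nuviwus]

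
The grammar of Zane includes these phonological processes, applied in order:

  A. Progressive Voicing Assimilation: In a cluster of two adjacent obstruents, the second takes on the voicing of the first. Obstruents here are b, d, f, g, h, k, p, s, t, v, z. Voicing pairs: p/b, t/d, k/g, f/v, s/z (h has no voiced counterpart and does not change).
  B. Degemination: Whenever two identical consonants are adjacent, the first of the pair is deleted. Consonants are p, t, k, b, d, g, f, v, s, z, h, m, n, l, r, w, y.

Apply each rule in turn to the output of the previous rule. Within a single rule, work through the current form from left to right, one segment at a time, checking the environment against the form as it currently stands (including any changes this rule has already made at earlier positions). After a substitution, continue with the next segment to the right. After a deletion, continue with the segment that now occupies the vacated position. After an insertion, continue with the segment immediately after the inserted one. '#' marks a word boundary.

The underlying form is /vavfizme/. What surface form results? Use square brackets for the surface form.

A Progressive Voicing Assimilation: [vavfizme] → [vavvizme]
B Degemination: [vavvizme] → [vavizme]

[vavizme]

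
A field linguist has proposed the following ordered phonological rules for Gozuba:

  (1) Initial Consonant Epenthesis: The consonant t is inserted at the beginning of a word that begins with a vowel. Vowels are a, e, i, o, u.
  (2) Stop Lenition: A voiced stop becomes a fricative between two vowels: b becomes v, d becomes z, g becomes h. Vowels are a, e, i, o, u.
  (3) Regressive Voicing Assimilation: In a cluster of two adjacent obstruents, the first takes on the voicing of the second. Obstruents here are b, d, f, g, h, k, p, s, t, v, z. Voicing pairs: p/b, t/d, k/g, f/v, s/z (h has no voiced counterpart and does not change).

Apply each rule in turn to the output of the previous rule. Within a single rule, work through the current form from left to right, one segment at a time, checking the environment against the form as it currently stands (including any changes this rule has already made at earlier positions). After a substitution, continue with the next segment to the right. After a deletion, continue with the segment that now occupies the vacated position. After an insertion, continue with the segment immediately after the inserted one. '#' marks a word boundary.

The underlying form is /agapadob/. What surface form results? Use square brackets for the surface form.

[tahapazob]

(1) Initial Consonant Epenthesis: [agapadob] → [tagapadob]
(2) Stop Lenition: [tagapadob] → [tahapazob]
(3) Regressive Voicing Assimilation: no change — [tahapazob]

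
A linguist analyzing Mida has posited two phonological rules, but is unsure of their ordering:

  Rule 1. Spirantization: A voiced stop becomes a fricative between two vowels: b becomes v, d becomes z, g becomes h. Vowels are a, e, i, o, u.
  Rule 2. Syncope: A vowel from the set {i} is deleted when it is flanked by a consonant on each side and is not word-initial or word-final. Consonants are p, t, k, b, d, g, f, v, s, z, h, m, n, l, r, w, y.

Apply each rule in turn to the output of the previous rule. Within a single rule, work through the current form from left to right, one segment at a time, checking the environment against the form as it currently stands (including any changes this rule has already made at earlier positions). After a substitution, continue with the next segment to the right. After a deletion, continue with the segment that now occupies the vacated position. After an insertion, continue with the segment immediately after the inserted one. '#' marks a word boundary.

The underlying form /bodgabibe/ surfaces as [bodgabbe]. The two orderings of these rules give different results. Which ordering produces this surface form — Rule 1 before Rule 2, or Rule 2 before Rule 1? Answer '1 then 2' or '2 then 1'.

2 then 1

Order 1 then 2:
  1 Spirantization: [bodgabibe] → [bodgavive]
  2 Syncope: [bodgavive] → [bodgavve]
  result: [bodgavve]
Order 2 then 1:
  2 Syncope: [bodgabibe] → [bodgabbe]
  1 Spirantization: no change — [bodgabbe]
  result: [bodgabbe]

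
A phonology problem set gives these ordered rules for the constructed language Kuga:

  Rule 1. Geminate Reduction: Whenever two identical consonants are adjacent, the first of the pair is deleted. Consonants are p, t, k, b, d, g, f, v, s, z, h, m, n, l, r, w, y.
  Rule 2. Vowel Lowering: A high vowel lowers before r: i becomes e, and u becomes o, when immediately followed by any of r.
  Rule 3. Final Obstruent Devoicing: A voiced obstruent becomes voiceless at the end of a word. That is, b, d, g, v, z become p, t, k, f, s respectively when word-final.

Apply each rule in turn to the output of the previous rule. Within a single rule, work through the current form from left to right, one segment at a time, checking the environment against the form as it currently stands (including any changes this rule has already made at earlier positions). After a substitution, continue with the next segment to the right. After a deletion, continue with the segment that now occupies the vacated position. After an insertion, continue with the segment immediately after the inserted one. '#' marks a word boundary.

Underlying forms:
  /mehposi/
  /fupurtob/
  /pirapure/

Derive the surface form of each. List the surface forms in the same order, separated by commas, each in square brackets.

/mehposi/:
  Rule 1 Geminate Reduction: no change — [mehposi]
  Rule 2 Vowel Lowering: no change — [mehposi]
  Rule 3 Final Obstruent Devoicing: no change — [mehposi]
/fupurtob/:
  Rule 1 Geminate Reduction: no change — [fupurtob]
  Rule 2 Vowel Lowering: [fupurtob] → [fuportob]
  Rule 3 Final Obstruent Devoicing: [fuportob] → [fuportop]
/pirapure/:
  Rule 1 Geminate Reduction: no change — [pirapure]
  Rule 2 Vowel Lowering: [pirapure] → [perapore]
  Rule 3 Final Obstruent Devoicing: no change — [perapore]

[mehposi], [fuportop], [perapore]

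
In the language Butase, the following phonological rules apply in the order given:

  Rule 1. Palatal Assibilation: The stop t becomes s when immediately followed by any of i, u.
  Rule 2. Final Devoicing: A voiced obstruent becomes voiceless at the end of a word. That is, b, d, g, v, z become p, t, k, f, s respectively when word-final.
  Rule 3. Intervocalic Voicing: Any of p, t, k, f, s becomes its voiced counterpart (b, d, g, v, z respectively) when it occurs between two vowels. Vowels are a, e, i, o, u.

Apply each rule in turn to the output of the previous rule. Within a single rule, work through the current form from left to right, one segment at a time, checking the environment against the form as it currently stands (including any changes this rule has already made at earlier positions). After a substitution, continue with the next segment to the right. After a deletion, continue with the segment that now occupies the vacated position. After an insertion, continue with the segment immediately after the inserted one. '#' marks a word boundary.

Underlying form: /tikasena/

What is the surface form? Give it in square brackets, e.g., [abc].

[sigazena]

Rule 1 Palatal Assibilation: [tikasena] → [sikasena]
Rule 2 Final Devoicing: no change — [sikasena]
Rule 3 Intervocalic Voicing: [sikasena] → [sigazena]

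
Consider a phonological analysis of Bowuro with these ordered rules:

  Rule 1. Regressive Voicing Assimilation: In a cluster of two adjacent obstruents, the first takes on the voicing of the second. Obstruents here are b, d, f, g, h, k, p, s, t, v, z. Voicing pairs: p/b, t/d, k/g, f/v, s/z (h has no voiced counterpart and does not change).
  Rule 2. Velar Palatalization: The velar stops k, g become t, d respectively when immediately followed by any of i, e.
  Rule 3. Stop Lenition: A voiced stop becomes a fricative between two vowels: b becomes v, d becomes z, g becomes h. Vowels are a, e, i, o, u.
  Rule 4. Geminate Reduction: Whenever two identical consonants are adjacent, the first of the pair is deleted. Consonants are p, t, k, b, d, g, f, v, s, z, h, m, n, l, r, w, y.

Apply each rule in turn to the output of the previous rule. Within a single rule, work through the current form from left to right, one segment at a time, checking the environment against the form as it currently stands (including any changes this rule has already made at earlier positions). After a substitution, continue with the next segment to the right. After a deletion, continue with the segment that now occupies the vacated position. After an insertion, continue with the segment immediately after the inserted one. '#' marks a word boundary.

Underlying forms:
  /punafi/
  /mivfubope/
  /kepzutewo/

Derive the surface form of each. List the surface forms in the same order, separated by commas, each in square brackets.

/punafi/:
  Rule 1 Regressive Voicing Assimilation: no change — [punafi]
  Rule 2 Velar Palatalization: no change — [punafi]
  Rule 3 Stop Lenition: no change — [punafi]
  Rule 4 Geminate Reduction: no change — [punafi]
/mivfubope/:
  Rule 1 Regressive Voicing Assimilation: [mivfubope] → [miffubope]
  Rule 2 Velar Palatalization: no change — [miffubope]
  Rule 3 Stop Lenition: [miffubope] → [miffuvope]
  Rule 4 Geminate Reduction: [miffuvope] → [mifuvope]
/kepzutewo/:
  Rule 1 Regressive Voicing Assimilation: [kepzutewo] → [kebzutewo]
  Rule 2 Velar Palatalization: [kebzutewo] → [tebzutewo]
  Rule 3 Stop Lenition: no change — [tebzutewo]
  Rule 4 Geminate Reduction: no change — [tebzutewo]

[punafi], [mifuvope], [tebzutewo]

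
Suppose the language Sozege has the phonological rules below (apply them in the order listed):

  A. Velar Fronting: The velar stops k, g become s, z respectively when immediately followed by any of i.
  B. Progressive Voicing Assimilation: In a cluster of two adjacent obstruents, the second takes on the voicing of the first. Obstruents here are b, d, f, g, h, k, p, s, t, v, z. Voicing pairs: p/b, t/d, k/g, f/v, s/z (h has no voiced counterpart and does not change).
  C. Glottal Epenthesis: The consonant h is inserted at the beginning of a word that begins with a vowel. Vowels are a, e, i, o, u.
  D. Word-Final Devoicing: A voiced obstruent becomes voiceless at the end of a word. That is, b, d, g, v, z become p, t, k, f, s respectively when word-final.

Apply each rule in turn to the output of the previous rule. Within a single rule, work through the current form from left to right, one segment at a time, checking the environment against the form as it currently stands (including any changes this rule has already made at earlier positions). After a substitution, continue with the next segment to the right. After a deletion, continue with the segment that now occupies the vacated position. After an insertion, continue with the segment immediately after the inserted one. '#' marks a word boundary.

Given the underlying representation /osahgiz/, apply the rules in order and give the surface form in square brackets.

[hosahsis]

A Velar Fronting: [osahgiz] → [osahziz]
B Progressive Voicing Assimilation: [osahziz] → [osahsiz]
C Glottal Epenthesis: [osahsiz] → [hosahsiz]
D Word-Final Devoicing: [hosahsiz] → [hosahsis]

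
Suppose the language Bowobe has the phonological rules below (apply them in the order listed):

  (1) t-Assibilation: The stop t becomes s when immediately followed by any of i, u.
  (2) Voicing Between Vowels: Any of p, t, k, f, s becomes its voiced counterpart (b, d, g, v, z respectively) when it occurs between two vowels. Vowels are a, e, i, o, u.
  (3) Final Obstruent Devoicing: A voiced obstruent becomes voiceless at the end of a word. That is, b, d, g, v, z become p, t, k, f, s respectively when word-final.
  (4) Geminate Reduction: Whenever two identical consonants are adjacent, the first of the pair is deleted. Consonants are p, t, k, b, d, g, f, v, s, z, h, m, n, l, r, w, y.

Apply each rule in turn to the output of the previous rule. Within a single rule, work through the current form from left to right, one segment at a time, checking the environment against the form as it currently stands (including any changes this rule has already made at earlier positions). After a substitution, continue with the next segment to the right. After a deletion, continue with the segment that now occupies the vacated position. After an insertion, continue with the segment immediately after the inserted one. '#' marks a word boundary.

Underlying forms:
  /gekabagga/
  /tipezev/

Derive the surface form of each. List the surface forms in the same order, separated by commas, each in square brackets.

[gegabaga], [sibezef]

/gekabagga/:
  (1) t-Assibilation: no change — [gekabagga]
  (2) Voicing Between Vowels: [gekabagga] → [gegabagga]
  (3) Final Obstruent Devoicing: no change — [gegabagga]
  (4) Geminate Reduction: [gegabagga] → [gegabaga]
/tipezev/:
  (1) t-Assibilation: [tipezev] → [sipezev]
  (2) Voicing Between Vowels: [sipezev] → [sibezev]
  (3) Final Obstruent Devoicing: [sibezev] → [sibezef]
  (4) Geminate Reduction: no change — [sibezef]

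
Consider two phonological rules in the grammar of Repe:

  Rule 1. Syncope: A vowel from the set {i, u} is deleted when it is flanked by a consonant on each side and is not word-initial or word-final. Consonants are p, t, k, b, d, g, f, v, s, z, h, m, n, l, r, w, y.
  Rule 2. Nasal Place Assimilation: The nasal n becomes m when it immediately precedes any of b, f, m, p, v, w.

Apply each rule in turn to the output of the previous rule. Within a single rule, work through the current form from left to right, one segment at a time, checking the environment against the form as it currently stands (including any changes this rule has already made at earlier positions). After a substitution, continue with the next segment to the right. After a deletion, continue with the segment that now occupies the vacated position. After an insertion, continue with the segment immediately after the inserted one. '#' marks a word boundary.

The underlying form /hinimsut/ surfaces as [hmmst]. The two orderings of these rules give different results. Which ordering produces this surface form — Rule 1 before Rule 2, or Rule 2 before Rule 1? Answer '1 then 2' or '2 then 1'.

Order 1 then 2:
  1 Syncope: [hinimsut] → [hnmst]
  2 Nasal Place Assimilation: [hnmst] → [hmmst]
  result: [hmmst]
Order 2 then 1:
  2 Nasal Place Assimilation: no change — [hinimsut]
  1 Syncope: [hinimsut] → [hnmst]
  result: [hnmst]

1 then 2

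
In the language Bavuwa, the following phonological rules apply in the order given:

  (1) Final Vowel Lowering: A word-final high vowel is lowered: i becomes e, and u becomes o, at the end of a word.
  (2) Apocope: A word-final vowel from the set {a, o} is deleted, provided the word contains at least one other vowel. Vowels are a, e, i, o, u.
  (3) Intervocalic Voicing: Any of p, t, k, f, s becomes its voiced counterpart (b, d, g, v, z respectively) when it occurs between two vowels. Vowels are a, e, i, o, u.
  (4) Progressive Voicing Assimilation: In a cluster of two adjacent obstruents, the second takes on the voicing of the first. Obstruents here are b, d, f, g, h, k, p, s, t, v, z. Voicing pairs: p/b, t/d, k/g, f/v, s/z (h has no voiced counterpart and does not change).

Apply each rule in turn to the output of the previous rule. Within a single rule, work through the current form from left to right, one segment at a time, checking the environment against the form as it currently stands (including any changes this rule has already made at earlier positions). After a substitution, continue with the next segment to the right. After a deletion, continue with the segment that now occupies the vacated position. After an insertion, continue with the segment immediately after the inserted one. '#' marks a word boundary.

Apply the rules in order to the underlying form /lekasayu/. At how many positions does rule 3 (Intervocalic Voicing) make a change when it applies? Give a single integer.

(1) Final Vowel Lowering: [lekasayu] → [lekasayo]
(2) Apocope: [lekasayo] → [lekasay]
(3) Intervocalic Voicing: [lekasay] → [legazay]
(4) Progressive Voicing Assimilation: no change — [legazay]
Rule 3 changed 2 position(s).

2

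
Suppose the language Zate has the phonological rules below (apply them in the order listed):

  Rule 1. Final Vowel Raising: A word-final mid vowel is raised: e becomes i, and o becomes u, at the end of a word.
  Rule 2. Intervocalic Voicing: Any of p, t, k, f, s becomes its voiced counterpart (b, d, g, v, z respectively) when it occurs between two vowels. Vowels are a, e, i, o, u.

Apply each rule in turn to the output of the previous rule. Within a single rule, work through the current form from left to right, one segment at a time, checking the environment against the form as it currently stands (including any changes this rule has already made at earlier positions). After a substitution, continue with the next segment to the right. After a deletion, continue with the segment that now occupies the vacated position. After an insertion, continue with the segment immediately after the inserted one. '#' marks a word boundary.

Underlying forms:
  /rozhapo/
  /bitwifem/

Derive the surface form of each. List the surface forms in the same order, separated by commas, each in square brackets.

/rozhapo/:
  Rule 1 Final Vowel Raising: [rozhapo] → [rozhapu]
  Rule 2 Intervocalic Voicing: [rozhapu] → [rozhabu]
/bitwifem/:
  Rule 1 Final Vowel Raising: no change — [bitwifem]
  Rule 2 Intervocalic Voicing: [bitwifem] → [bitwivem]

[rozhabu], [bitwivem]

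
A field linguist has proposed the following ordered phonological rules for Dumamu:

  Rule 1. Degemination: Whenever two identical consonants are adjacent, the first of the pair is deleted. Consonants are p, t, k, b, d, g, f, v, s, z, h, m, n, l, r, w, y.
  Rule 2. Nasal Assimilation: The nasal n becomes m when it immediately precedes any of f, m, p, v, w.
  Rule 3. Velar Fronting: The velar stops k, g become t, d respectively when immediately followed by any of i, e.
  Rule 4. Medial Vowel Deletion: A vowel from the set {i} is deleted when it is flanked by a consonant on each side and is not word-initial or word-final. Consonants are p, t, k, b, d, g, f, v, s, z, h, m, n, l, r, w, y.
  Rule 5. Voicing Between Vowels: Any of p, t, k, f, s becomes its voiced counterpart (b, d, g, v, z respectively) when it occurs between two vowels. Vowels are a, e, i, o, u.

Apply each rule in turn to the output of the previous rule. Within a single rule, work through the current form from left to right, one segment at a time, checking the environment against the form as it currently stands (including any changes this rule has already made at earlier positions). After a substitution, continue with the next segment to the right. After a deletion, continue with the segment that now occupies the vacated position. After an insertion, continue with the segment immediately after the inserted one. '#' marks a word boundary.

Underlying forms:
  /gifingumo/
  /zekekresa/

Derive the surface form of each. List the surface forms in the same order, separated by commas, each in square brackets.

/gifingumo/:
  Rule 1 Degemination: no change — [gifingumo]
  Rule 2 Nasal Assimilation: no change — [gifingumo]
  Rule 3 Velar Fronting: [gifingumo] → [difingumo]
  Rule 4 Medial Vowel Deletion: [difingumo] → [dfngumo]
  Rule 5 Voicing Between Vowels: no change — [dfngumo]
/zekekresa/:
  Rule 1 Degemination: no change — [zekekresa]
  Rule 2 Nasal Assimilation: no change — [zekekresa]
  Rule 3 Velar Fronting: [zekekresa] → [zetekresa]
  Rule 4 Medial Vowel Deletion: no change — [zetekresa]
  Rule 5 Voicing Between Vowels: [zetekresa] → [zedekreza]

[dfngumo], [zedekreza]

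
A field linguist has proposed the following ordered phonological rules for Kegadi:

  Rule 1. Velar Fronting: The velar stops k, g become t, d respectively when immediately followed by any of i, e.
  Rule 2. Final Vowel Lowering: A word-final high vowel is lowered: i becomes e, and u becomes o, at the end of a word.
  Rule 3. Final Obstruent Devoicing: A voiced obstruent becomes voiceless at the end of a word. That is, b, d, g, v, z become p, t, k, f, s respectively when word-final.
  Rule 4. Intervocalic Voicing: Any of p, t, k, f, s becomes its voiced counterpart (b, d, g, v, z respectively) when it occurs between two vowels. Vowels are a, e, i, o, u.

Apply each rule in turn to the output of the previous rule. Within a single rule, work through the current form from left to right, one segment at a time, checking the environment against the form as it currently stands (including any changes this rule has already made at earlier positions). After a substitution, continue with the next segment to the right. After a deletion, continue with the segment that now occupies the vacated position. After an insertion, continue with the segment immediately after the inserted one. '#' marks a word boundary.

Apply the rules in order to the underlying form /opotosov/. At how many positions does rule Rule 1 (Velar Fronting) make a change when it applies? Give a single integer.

0

Rule 1 Velar Fronting: no change — [opotosov]
Rule 2 Final Vowel Lowering: no change — [opotosov]
Rule 3 Final Obstruent Devoicing: [opotosov] → [opotosof]
Rule 4 Intervocalic Voicing: [opotosof] → [obodozof]
Rule Rule 1 changed 0 position(s).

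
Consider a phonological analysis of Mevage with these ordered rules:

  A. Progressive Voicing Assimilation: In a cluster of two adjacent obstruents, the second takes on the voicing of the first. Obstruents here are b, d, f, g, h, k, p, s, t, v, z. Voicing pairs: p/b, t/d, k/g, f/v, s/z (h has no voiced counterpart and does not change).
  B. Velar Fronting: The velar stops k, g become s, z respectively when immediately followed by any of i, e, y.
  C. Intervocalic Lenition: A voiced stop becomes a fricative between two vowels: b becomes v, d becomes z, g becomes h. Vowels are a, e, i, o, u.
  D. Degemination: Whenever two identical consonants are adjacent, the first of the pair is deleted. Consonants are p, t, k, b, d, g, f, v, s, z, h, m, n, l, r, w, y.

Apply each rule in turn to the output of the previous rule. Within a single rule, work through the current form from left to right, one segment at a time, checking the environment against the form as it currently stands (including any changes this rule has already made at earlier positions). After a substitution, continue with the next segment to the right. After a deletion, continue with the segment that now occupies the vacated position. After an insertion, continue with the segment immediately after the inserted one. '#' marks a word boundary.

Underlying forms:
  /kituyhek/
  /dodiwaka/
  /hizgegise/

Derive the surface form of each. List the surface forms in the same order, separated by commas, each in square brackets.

[situyhek], [doziwaka], [hizezise]

/kituyhek/:
  A Progressive Voicing Assimilation: no change — [kituyhek]
  B Velar Fronting: [kituyhek] → [situyhek]
  C Intervocalic Lenition: no change — [situyhek]
  D Degemination: no change — [situyhek]
/dodiwaka/:
  A Progressive Voicing Assimilation: no change — [dodiwaka]
  B Velar Fronting: no change — [dodiwaka]
  C Intervocalic Lenition: [dodiwaka] → [doziwaka]
  D Degemination: no change — [doziwaka]
/hizgegise/:
  A Progressive Voicing Assimilation: no change — [hizgegise]
  B Velar Fronting: [hizgegise] → [hizzezise]
  C Intervocalic Lenition: no change — [hizzezise]
  D Degemination: [hizzezise] → [hizezise]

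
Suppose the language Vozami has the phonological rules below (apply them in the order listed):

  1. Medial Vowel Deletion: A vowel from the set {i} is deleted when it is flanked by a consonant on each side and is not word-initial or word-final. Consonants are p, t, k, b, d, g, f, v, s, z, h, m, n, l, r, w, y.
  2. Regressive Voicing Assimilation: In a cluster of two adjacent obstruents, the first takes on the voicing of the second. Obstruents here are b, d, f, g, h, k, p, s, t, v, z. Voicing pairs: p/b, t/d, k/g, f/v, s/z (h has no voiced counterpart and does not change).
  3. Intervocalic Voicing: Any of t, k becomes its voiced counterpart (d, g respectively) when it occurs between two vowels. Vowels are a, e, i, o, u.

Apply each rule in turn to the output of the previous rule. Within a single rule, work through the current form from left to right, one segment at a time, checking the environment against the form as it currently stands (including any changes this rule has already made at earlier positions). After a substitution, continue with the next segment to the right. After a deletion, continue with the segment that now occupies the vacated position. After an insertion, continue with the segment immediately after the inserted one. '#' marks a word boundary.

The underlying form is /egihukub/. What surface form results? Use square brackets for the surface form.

[ekhugub]

1 Medial Vowel Deletion: [egihukub] → [eghukub]
2 Regressive Voicing Assimilation: [eghukub] → [ekhukub]
3 Intervocalic Voicing: [ekhukub] → [ekhugub]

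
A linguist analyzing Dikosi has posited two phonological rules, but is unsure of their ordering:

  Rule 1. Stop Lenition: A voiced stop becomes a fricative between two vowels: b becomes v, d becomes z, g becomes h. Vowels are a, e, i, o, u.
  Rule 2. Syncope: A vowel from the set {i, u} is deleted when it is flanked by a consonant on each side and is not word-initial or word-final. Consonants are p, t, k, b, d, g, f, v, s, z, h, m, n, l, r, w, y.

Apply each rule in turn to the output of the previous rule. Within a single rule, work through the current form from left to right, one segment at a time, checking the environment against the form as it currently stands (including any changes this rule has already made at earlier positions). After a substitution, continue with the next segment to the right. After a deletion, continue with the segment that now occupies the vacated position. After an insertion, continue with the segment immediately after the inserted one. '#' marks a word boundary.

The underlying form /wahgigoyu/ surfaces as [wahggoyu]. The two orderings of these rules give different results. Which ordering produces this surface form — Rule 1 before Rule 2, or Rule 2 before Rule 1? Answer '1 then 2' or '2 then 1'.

Order 1 then 2:
  1 Stop Lenition: [wahgigoyu] → [wahgihoyu]
  2 Syncope: [wahgihoyu] → [wahghoyu]
  result: [wahghoyu]
Order 2 then 1:
  2 Syncope: [wahgigoyu] → [wahggoyu]
  1 Stop Lenition: no change — [wahggoyu]
  result: [wahggoyu]

2 then 1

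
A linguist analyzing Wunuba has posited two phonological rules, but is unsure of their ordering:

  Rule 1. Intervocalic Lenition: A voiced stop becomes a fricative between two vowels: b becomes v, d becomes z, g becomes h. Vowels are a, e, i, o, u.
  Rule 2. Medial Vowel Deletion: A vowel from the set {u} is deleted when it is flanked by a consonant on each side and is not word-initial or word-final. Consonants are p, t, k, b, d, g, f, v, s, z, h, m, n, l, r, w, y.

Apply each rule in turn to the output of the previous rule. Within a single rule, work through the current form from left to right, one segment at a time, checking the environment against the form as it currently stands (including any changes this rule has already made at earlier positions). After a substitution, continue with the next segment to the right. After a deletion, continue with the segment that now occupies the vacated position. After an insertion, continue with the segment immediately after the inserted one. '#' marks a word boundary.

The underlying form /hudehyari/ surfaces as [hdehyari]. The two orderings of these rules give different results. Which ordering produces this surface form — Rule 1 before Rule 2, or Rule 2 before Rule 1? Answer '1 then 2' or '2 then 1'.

Order 1 then 2:
  1 Intervocalic Lenition: [hudehyari] → [huzehyari]
  2 Medial Vowel Deletion: [huzehyari] → [hzehyari]
  result: [hzehyari]
Order 2 then 1:
  2 Medial Vowel Deletion: [hudehyari] → [hdehyari]
  1 Intervocalic Lenition: no change — [hdehyari]
  result: [hdehyari]

2 then 1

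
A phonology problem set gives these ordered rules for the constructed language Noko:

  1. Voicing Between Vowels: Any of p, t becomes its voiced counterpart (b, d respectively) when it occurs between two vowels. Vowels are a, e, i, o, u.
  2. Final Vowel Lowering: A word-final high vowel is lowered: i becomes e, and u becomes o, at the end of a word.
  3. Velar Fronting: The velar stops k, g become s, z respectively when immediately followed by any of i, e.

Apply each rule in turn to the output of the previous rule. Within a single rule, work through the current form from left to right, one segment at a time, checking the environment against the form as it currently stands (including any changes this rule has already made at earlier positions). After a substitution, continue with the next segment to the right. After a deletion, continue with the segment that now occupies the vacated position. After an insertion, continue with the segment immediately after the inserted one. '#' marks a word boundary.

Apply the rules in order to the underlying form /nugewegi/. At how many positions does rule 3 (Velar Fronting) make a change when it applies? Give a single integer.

1 Voicing Between Vowels: no change — [nugewegi]
2 Final Vowel Lowering: [nugewegi] → [nugewege]
3 Velar Fronting: [nugewege] → [nuzeweze]
Rule 3 changed 2 position(s).

2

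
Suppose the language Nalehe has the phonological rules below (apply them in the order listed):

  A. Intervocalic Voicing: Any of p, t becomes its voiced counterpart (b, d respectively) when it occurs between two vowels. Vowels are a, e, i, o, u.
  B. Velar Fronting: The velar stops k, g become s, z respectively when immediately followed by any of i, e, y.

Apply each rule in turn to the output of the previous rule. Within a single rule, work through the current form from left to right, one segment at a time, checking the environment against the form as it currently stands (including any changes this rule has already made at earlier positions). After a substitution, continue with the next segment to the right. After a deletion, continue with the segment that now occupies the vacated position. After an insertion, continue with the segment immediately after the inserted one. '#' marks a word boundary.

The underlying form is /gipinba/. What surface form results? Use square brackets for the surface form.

[zibinba]

A Intervocalic Voicing: [gipinba] → [gibinba]
B Velar Fronting: [gibinba] → [zibinba]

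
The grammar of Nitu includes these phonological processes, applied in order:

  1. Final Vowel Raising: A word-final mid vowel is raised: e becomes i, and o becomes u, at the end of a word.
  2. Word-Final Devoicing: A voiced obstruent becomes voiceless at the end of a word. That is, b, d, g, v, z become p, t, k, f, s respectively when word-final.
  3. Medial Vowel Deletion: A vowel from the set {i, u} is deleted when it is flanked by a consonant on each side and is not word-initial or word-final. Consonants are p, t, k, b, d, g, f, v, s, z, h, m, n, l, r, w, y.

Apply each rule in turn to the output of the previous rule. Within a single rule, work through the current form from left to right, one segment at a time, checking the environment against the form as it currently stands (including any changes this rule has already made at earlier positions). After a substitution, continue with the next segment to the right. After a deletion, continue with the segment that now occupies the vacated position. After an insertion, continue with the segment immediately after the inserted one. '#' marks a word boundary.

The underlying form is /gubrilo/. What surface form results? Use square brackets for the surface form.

1 Final Vowel Raising: [gubrilo] → [gubrilu]
2 Word-Final Devoicing: no change — [gubrilu]
3 Medial Vowel Deletion: [gubrilu] → [gbrlu]

[gbrlu]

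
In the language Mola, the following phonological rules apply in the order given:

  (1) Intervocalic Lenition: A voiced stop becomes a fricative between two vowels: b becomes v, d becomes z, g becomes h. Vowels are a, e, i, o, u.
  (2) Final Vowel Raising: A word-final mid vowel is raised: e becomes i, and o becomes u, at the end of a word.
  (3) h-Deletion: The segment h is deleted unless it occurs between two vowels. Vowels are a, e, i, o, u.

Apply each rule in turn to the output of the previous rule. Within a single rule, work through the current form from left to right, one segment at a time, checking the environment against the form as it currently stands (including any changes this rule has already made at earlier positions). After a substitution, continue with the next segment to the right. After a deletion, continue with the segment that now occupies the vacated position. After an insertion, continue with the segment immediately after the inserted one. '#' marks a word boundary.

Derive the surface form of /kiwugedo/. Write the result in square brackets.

[kiwuhezu]

(1) Intervocalic Lenition: [kiwugedo] → [kiwuhezo]
(2) Final Vowel Raising: [kiwuhezo] → [kiwuhezu]
(3) h-Deletion: no change — [kiwuhezu]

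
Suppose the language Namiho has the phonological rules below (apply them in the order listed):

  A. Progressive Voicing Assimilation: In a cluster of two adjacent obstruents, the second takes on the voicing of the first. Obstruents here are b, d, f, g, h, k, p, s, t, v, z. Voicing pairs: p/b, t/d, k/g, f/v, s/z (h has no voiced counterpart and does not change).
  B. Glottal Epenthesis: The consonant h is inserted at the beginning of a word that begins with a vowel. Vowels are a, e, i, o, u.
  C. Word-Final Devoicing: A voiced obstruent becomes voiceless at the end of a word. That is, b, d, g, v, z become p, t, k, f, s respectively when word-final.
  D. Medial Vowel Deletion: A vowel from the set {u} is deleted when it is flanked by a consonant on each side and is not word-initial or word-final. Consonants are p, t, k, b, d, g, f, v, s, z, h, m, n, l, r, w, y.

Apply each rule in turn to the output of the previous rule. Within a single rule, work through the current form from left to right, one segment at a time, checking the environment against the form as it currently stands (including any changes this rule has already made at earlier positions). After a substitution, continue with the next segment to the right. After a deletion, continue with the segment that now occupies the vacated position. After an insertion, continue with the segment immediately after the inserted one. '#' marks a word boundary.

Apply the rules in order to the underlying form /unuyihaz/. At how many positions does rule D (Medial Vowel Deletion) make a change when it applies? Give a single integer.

A Progressive Voicing Assimilation: no change — [unuyihaz]
B Glottal Epenthesis: [unuyihaz] → [hunuyihaz]
C Word-Final Devoicing: [hunuyihaz] → [hunuyihas]
D Medial Vowel Deletion: [hunuyihas] → [hnyihas]
Rule D changed 2 position(s).

2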